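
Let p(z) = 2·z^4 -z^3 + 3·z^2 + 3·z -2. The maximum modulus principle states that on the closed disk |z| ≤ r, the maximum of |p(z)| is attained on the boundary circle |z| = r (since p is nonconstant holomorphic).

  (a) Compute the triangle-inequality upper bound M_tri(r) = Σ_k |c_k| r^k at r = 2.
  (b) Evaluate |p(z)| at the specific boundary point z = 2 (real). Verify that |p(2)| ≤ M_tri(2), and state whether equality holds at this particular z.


Coefficients: c_0 = -2, c_1 = 3, c_2 = 3, c_3 = -1, c_4 = 2. Radius r = 2.
Part (a). Triangle bound: M_tri(r) = Σ_k |c_k| r^k
  = |-2|·2^0 + |3|·2^1 + |3|·2^2 + |-1|·2^3 + |2|·2^4
  = 2 + 6 + 12 + 8 + 32 = 60.
This bounds M(r) := max_{|z|=r} |p(z)| from above; equality holds iff all terms c_k z^k can be made to align in phase at a single z on |z|=r.
Part (b). At z = 2 (real, on the circle |z| = r):
  p(2) = (-2)·2^0 + (3)·2^1 + (3)·2^2 + (-1)·2^3 + (2)·2^4 = 40.
  |p(2)| = 40.
Check: |p(2)| = 40 ≤ 60 = M_tri(2). ✓ Equality does not hold at z = 2 (the coefficients have mixed signs, so the terms do not all align in phase there).

M_tri(2) = 60; |p(2)| = 40; equality at z=2: no.


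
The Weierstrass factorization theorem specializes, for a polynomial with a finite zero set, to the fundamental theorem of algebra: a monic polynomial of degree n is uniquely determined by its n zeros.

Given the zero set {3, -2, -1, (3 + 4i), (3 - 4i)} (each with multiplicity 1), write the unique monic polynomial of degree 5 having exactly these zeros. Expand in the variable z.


The polynomial is p(z) = ∏_{α ∈ S} (z − α), where S = {3, -2, -1, (3 + 4i), (3 - 4i)}.
Expanding the product yields: p(z) = z^5 -6·z^4 + 18·z^3 + 36·z^2 -139·z -150.
Note conjugate pairs combine to real quadratics: (z − (3+4i))(z − (3−4i)) = z² − 6z + 25.
The resulting polynomial has degree 5 and real coefficients as required.

p(z) = z^5 -6·z^4 + 18·z^3 + 36·z^2 -139·z -150.


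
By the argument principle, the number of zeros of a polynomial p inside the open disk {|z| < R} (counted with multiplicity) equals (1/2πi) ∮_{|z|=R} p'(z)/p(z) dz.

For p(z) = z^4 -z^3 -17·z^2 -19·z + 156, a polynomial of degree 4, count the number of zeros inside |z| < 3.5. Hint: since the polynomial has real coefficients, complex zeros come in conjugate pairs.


The zeros of p are: 3, 4, (-3 + 2i), (-3 - 2i).
Their magnitudes are: 3, 4, 3.606, 3.606.
Zeros with |z| < R = 3.5: 3.
Count = 1.
By the argument principle, (1/2πi) ∮_{|z|=R} p'(z)/p(z) dz equals exactly this count.

Number of zeros inside |z| < 3.5: 1.


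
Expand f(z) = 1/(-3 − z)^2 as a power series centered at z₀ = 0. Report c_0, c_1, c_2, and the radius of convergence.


Let w = z − z₀, so z = z₀ + w.
Then -3 − z = -3 − (z₀ + w) = (-3 − z₀) − w = -3 − w.
f(z) = 1/(-3 − w)^2 = (1/(-3)^2) · (1 − w/(-3))^{−2}.
By the binomial series (1−u)^{−2} = Σ_{n≥0} C(n+1, 1) u^n for |u|<1, with u = w/(-3):
  c_n = C(n+1, 1) / (-3)^(n+2).
  c_0 = 1/(-3)^2 = 1/9.
  c_1 = 2/(-3)^3 = -2/27.
  c_2 = 3/(-3)^4 = 1/27.
The series is valid for |w/d| < 1, i.e. |z − z₀| < |d|.
Radius of convergence: R = |-3 − z₀| = |-3| = 3 (distance from z₀ to the singularity z = -3).

c_0 = 1/9, c_1 = -2/27, c_2 = 1/27; R = 3.


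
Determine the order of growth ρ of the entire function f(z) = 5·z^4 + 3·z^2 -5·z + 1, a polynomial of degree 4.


|f(z)| ≤ Σ|c_k|·r^k = O(r^4) as r → ∞. Polynomial growth is O(e^{r^ε}) for every ε > 0 (since r^4/e^{r^ε} → 0), so ρ ≤ ε for all ε > 0, i.e. ρ = 0. Every nonconstant polynomial has order 0.
Therefore ρ = 0.

Order ρ = 0.


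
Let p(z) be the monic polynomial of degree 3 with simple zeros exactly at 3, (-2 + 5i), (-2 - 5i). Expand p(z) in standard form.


The polynomial is p(z) = ∏_{α ∈ S} (z − α), where S = {3, (-2 + 5i), (-2 - 5i)}.
Expanding the product yields: p(z) = z^3 + z^2 + 17·z -87.
Note conjugate pairs combine to real quadratics: (z − (-2+5i))(z − (-2−5i)) = z² + 4z + 29.
The resulting polynomial has degree 3 and real coefficients as required.

p(z) = z^3 + z^2 + 17·z -87.


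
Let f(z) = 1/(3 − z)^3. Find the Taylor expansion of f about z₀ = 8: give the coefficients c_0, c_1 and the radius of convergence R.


Let w = z − z₀, so z = z₀ + w.
Then 3 − z = 3 − (z₀ + w) = (3 − z₀) − w = -5 − w.
f(z) = 1/(-5 − w)^3 = (1/(-5)^3) · (1 − w/(-5))^{−3}.
By the binomial series (1−u)^{−3} = Σ_{n≥0} C(n+2, 2) u^n for |u|<1, with u = w/(-5):
  c_n = C(n+2, 2) / (-5)^(n+3).
  c_0 = 1/(-5)^3 = -1/125.
  c_1 = 3/(-5)^4 = 3/625.
The series is valid for |w/d| < 1, i.e. |z − z₀| < |d|.
Radius of convergence: R = |3 − z₀| = |-5| = 5 (distance from z₀ to the singularity z = 3).

c_0 = -1/125, c_1 = 3/625; R = 5.


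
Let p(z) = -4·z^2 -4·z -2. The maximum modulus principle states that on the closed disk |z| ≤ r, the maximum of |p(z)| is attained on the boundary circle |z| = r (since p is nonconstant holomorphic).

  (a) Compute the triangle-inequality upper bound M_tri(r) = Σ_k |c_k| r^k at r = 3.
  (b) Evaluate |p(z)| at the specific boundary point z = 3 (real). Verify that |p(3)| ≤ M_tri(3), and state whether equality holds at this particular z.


Coefficients: c_0 = -2, c_1 = -4, c_2 = -4. Radius r = 3.
Part (a). Triangle bound: M_tri(r) = Σ_k |c_k| r^k
  = |-2|·3^0 + |-4|·3^1 + |-4|·3^2
  = 2 + 12 + 36 = 50.
This bounds M(r) := max_{|z|=r} |p(z)| from above; equality holds iff all terms c_k z^k can be made to align in phase at a single z on |z|=r.
Part (b). At z = 3 (real, on the circle |z| = r):
  p(3) = (-2)·3^0 + (-4)·3^1 + (-4)·3^2 = -50.
  |p(3)| = 50.
Since all nonzero coefficients share the same sign, |p(3)| = 50 = M_tri(3); the triangle bound is attained at z = 3, so in fact M(r) = 50.

M_tri(3) = 50; |p(3)| = 50; equality at z=3: yes.


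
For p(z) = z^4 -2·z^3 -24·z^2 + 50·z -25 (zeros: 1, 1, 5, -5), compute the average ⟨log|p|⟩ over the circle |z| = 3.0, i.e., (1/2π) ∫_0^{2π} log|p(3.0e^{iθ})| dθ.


Zeros: -5, 1, 1, 5; r = 3.0.
Inside |z| < r: 1, 1. Outside (|z| ≥ r): -5, 5.
p(0) = -25, so log|p(0)| = log(25) = 3.2189.
Apply Jensen: I(r) = log|p(0)| + Σ_k log(r/|z_k|), summed over zeros inside |z| < r.
  log(r/|z_k|) for z_k = 1: log(3.0/1) = 1.0986
  log(r/|z_k|) for z_k = 1: log(3.0/1) = 1.0986
  Outside zeros (-5, 5) contribute nothing to the Jensen sum.
Sum over inside zeros: 2.1972.
I(r) = log|p(0)| + (inside sum) = 3.2189 + 2.1972 = 5.4161.
Note: since some zeros are outside |z| ≤ r, the simplified n·log(r) form does NOT apply — only the inside zeros contribute.

I(r) ≈ 5.4161.


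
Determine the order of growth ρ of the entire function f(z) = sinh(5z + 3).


sinh(w) is a linear combination of e^{iw} and e^{−iw} (or e^w, e^{−w} in the hyperbolic case), so |sinh(w)| ≤ e^{|w|}. With w = 5z + 3, |w| ≤ 5|z| + 3 = 5r + 3 on |z| = r, giving M(r) ≤ e^{5r + 3}, so ρ ≤ 1. On a suitable ray (z = it for sin/cos; z = t for sinh/cosh, t real → ∞), |sinh(5z + 3)| grows like e^{5|t|}/2, so ρ ≥ 1. Hence ρ = 1.
Therefore ρ = 1.

Order ρ = 1.


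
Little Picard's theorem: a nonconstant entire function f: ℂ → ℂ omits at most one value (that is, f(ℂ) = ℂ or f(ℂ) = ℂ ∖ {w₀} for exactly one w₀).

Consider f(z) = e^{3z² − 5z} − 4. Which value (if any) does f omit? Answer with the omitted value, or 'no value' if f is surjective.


Little Picard bounds the complement of f(ℂ) to at most one point.
The exponent g(z) = 3z² − 5z is a nonconstant polynomial, hence surjective onto ℂ. So e^{g(z)} takes every value in {e^w : w ∈ ℂ} = ℂ ∖ {0}. Adding -4 shifts the range to ℂ ∖ {-4}. f omits exactly -4.

Omitted value: -4.


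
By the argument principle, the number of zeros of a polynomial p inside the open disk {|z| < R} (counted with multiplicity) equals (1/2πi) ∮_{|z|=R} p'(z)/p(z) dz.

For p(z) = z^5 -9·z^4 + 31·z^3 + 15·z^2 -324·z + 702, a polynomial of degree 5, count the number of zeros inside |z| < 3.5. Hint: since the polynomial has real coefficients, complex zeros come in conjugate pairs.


The zeros of p are: -3, (3 + 3i), (3 - 3i), (3 + 2i), (3 - 2i).
Their magnitudes are: 3, 4.243, 4.243, 3.606, 3.606.
Zeros with |z| < R = 3.5: -3.
Count = 1.
By the argument principle, (1/2πi) ∮_{|z|=R} p'(z)/p(z) dz equals exactly this count.

Number of zeros inside |z| < 3.5: 1.


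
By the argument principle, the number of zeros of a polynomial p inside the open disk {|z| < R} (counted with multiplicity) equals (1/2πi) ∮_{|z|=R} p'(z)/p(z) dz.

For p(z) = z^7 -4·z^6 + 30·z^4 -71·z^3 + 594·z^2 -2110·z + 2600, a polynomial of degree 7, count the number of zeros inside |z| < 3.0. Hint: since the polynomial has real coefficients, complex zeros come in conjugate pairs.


The zeros of p are: (3 + 2i), (3 - 2i), -4, (2 + 1i), (2 - 1i), (-1 + 3i), (-1 - 3i).
Their magnitudes are: 3.606, 3.606, 4, 2.236, 2.236, 3.162, 3.162.
Zeros with |z| < R = 3.0: (2 + 1i), (2 - 1i).
Count = 2.
By the argument principle, (1/2πi) ∮_{|z|=R} p'(z)/p(z) dz equals exactly this count.

Number of zeros inside |z| < 3.0: 2.


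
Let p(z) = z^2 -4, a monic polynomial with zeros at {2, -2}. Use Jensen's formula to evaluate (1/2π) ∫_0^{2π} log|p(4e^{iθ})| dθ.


Zeros: -2, 2; r = 4.
Inside |z| < r: -2, 2. Outside (|z| ≥ r): ∅.
p(0) = -4, so log|p(0)| = log(4) = 1.3863.
Apply Jensen: I(r) = log|p(0)| + Σ_k log(r/|z_k|), summed over zeros inside |z| < r.
  log(r/|z_k|) for z_k = 2: log(4/2) = 0.6931
  log(r/|z_k|) for z_k = -2: log(4/2) = 0.6931
Sum over inside zeros: 1.3863.
I(r) = log|p(0)| + (inside sum) = 1.3863 + 1.3863 = 2.7726.
Closed form (all zeros inside, monic): I(r) = n·log(r) = 2·log(4) = 2.7726. ✓

I(r) ≈ 2.7726.


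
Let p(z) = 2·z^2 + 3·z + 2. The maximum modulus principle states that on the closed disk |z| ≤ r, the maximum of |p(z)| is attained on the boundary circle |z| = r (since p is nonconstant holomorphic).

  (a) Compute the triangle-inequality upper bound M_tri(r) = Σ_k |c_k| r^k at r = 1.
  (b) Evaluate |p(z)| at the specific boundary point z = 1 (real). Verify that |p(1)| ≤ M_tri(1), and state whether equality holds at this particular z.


Coefficients: c_0 = 2, c_1 = 3, c_2 = 2. Radius r = 1.
Part (a). Triangle bound: M_tri(r) = Σ_k |c_k| r^k
  = |2|·1^0 + |3|·1^1 + |2|·1^2
  = 2 + 3 + 2 = 7.
This bounds M(r) := max_{|z|=r} |p(z)| from above; equality holds iff all terms c_k z^k can be made to align in phase at a single z on |z|=r.
Part (b). At z = 1 (real, on the circle |z| = r):
  p(1) = (2)·1^0 + (3)·1^1 + (2)·1^2 = 7.
  |p(1)| = 7.
Since all nonzero coefficients share the same sign, |p(1)| = 7 = M_tri(1); the triangle bound is attained at z = 1, so in fact M(r) = 7.

M_tri(1) = 7; |p(1)| = 7; equality at z=1: yes.


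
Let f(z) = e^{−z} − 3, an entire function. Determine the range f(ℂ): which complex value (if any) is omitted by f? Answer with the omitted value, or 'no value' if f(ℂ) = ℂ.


Little Picard bounds the complement of f(ℂ) to at most one point.
e^{−z} is never zero on ℂ, so 1·e^{−z} takes every value in ℂ ∖ {0}. Adding -3 shifts the range to ℂ ∖ {-3}. Thus f omits exactly the value -3.

Omitted value: -3.


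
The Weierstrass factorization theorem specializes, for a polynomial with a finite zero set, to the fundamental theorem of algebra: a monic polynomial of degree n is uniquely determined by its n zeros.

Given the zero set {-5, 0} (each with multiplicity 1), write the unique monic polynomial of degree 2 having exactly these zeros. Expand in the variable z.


The polynomial is p(z) = ∏_{α ∈ S} (z − α), where S = {-5, 0}.
Expanding the product yields: p(z) = z^2 + 5·z.
The resulting polynomial has degree 2 and real coefficients as required.

p(z) = z^2 + 5·z.


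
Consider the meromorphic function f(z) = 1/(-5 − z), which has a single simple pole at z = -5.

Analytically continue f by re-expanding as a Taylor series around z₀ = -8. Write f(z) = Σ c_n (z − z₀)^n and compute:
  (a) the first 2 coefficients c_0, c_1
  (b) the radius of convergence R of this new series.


Let w = z − z₀, so z = z₀ + w.
Then -5 − z = -5 − (z₀ + w) = (-5 − z₀) − w = 3 − w.
f(z) = 1/(3 − w) = (1/(3)) · 1/(1 − w/(3)) = Σ_{n≥0} w^n / (3)^(n+1).
So c_n = 1/(3)^(n+1):
  c_0 = 1/(3)^1 = 1/3.
  c_1 = 1/(3)^2 = 1/9.
The series is valid for |w/d| < 1, i.e. |z − z₀| < |d|.
Radius of convergence: R = |-5 − z₀| = |3| = 3 (distance from z₀ to the singularity z = -5).

c_0 = 1/3, c_1 = 1/9; R = 3.


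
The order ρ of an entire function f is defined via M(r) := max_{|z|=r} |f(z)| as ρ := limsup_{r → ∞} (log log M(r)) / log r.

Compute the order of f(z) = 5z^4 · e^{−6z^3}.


M(r) = max_{|z|=r} |5|·|z|^4·|e^{−6z^3}| = 5·r^4 · e^{6r^3} (the factors attain their maxima compatibly on |z|=r). Then log M(r) = log 5 + 4·log r + 6r^3, dominated by the last term, so log log M(r) ~ 3·log r. The polynomial factor 5z^4 contributes only a log r term and does not affect the order. ρ = 3.
Therefore ρ = 3.

Order ρ = 3.


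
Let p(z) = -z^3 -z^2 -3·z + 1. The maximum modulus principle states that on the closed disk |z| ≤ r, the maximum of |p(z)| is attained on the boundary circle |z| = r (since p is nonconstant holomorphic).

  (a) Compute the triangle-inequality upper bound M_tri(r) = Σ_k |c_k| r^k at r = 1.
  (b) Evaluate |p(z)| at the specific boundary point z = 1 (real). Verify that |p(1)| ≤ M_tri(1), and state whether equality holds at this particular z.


Coefficients: c_0 = 1, c_1 = -3, c_2 = -1, c_3 = -1. Radius r = 1.
Part (a). Triangle bound: M_tri(r) = Σ_k |c_k| r^k
  = |1|·1^0 + |-3|·1^1 + |-1|·1^2 + |-1|·1^3
  = 1 + 3 + 1 + 1 = 6.
This bounds M(r) := max_{|z|=r} |p(z)| from above; equality holds iff all terms c_k z^k can be made to align in phase at a single z on |z|=r.
Part (b). At z = 1 (real, on the circle |z| = r):
  p(1) = (1)·1^0 + (-3)·1^1 + (-1)·1^2 + (-1)·1^3 = -4.
  |p(1)| = 4.
Check: |p(1)| = 4 ≤ 6 = M_tri(1). ✓ Equality does not hold at z = 1 (the coefficients have mixed signs, so the terms do not all align in phase there).

M_tri(1) = 6; |p(1)| = 4; equality at z=1: no.


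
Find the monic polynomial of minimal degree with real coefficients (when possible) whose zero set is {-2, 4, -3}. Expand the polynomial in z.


The polynomial is p(z) = ∏_{α ∈ S} (z − α), where S = {-2, 4, -3}.
Expanding the product yields: p(z) = z^3 + z^2 -14·z -24.
The resulting polynomial has degree 3 and real coefficients as required.

p(z) = z^3 + z^2 -14·z -24.


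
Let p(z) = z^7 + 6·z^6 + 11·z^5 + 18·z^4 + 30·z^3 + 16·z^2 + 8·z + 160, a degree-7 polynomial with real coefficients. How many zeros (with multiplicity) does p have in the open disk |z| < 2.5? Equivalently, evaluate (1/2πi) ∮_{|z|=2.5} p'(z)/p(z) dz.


The zeros of p are: (-2 + 1i), (-2 - 1i), (1 + 1i), (1 - 1i), (0 + 2i), (0 - 2i), -4.
Their magnitudes are: 2.236, 2.236, 1.414, 1.414, 2, 2, 4.
Zeros with |z| < R = 2.5: (-2 + 1i), (-2 - 1i), (1 + 1i), (1 - 1i), (0 + 2i), (0 - 2i).
Count = 6.
By the argument principle, (1/2πi) ∮_{|z|=R} p'(z)/p(z) dz equals exactly this count.

Number of zeros inside |z| < 2.5: 6.


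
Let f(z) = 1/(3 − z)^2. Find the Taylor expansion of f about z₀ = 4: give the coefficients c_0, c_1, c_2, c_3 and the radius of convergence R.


Let w = z − z₀, so z = z₀ + w.
Then 3 − z = 3 − (z₀ + w) = (3 − z₀) − w = -1 − w.
f(z) = 1/(-1 − w)^2 = (1/(-1)^2) · (1 − w/(-1))^{−2}.
By the binomial series (1−u)^{−2} = Σ_{n≥0} C(n+1, 1) u^n for |u|<1, with u = w/(-1):
  c_n = C(n+1, 1) / (-1)^(n+2).
  c_0 = 1/(-1)^2 = 1.
  c_1 = 2/(-1)^3 = -2.
  c_2 = 3/(-1)^4 = 3.
  c_3 = 4/(-1)^5 = -4.
The series is valid for |w/d| < 1, i.e. |z − z₀| < |d|.
Radius of convergence: R = |3 − z₀| = |-1| = 1 (distance from z₀ to the singularity z = 3).

c_0 = 1, c_1 = -2, c_2 = 3, c_3 = -4; R = 1.


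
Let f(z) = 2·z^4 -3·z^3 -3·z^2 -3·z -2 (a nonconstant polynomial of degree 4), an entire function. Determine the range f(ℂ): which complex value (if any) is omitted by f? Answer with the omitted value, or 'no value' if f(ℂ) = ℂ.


Little Picard bounds the complement of f(ℂ) to at most one point.
For every w ∈ ℂ, the equation p(z) − w = 0 is a nonconstant polynomial in z and hence has at least one root by the fundamental theorem of algebra. So p is surjective onto ℂ, omitting no value.

Omitted value: no value.


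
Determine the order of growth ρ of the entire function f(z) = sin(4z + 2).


sin(w) is a linear combination of e^{iw} and e^{−iw} (or e^w, e^{−w} in the hyperbolic case), so |sin(w)| ≤ e^{|w|}. With w = 4z + 2, |w| ≤ 4|z| + 2 = 4r + 2 on |z| = r, giving M(r) ≤ e^{4r + 2}, so ρ ≤ 1. On a suitable ray (z = it for sin/cos; z = t for sinh/cosh, t real → ∞), |sin(4z + 2)| grows like e^{4|t|}/2, so ρ ≥ 1. Hence ρ = 1.
Therefore ρ = 1.

Order ρ = 1.


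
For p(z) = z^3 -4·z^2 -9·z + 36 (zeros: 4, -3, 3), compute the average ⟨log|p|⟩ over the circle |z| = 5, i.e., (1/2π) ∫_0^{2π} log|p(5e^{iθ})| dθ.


Zeros: -3, 3, 4; r = 5.
Inside |z| < r: -3, 3, 4. Outside (|z| ≥ r): ∅.
p(0) = 36, so log|p(0)| = log(36) = 3.5835.
Apply Jensen: I(r) = log|p(0)| + Σ_k log(r/|z_k|), summed over zeros inside |z| < r.
  log(r/|z_k|) for z_k = 4: log(5/4) = 0.2231
  log(r/|z_k|) for z_k = -3: log(5/3) = 0.5108
  log(r/|z_k|) for z_k = 3: log(5/3) = 0.5108
Sum over inside zeros: 1.2448.
I(r) = log|p(0)| + (inside sum) = 3.5835 + 1.2448 = 4.8283.
Closed form (all zeros inside, monic): I(r) = n·log(r) = 3·log(5) = 4.8283. ✓

I(r) ≈ 4.8283.


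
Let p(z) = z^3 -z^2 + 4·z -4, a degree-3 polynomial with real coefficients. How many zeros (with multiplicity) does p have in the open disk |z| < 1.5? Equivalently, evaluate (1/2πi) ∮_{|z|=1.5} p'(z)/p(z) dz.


The zeros of p are: (0 + 2i), (0 - 2i), 1.
Their magnitudes are: 2, 2, 1.
Zeros with |z| < R = 1.5: 1.
Count = 1.
By the argument principle, (1/2πi) ∮_{|z|=R} p'(z)/p(z) dz equals exactly this count.

Number of zeros inside |z| < 1.5: 1.


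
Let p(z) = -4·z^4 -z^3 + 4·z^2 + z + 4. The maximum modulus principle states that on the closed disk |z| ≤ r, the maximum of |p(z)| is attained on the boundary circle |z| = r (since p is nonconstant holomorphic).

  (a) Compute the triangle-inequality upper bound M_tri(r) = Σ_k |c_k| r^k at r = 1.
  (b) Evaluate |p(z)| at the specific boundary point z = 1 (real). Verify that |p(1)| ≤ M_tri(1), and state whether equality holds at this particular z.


Coefficients: c_0 = 4, c_1 = 1, c_2 = 4, c_3 = -1, c_4 = -4. Radius r = 1.
Part (a). Triangle bound: M_tri(r) = Σ_k |c_k| r^k
  = |4|·1^0 + |1|·1^1 + |4|·1^2 + |-1|·1^3 + |-4|·1^4
  = 4 + 1 + 4 + 1 + 4 = 14.
This bounds M(r) := max_{|z|=r} |p(z)| from above; equality holds iff all terms c_k z^k can be made to align in phase at a single z on |z|=r.
Part (b). At z = 1 (real, on the circle |z| = r):
  p(1) = (4)·1^0 + (1)·1^1 + (4)·1^2 + (-1)·1^3 + (-4)·1^4 = 4.
  |p(1)| = 4.
Check: |p(1)| = 4 ≤ 14 = M_tri(1). ✓ Equality does not hold at z = 1 (the coefficients have mixed signs, so the terms do not all align in phase there).

M_tri(1) = 14; |p(1)| = 4; equality at z=1: no.


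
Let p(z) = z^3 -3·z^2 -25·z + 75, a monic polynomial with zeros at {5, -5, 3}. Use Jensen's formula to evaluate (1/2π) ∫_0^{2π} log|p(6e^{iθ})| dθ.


Zeros: -5, 3, 5; r = 6.
Inside |z| < r: -5, 3, 5. Outside (|z| ≥ r): ∅.
p(0) = 75, so log|p(0)| = log(75) = 4.3175.
Apply Jensen: I(r) = log|p(0)| + Σ_k log(r/|z_k|), summed over zeros inside |z| < r.
  log(r/|z_k|) for z_k = 5: log(6/5) = 0.1823
  log(r/|z_k|) for z_k = -5: log(6/5) = 0.1823
  log(r/|z_k|) for z_k = 3: log(6/3) = 0.6931
Sum over inside zeros: 1.0578.
I(r) = log|p(0)| + (inside sum) = 4.3175 + 1.0578 = 5.3753.
Closed form (all zeros inside, monic): I(r) = n·log(r) = 3·log(6) = 5.3753. ✓

I(r) ≈ 5.3753.


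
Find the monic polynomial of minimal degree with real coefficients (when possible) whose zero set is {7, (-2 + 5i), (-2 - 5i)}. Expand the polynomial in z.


The polynomial is p(z) = ∏_{α ∈ S} (z − α), where S = {7, (-2 + 5i), (-2 - 5i)}.
Expanding the product yields: p(z) = z^3 -3·z^2 + z -203.
Note conjugate pairs combine to real quadratics: (z − (-2+5i))(z − (-2−5i)) = z² + 4z + 29.
The resulting polynomial has degree 3 and real coefficients as required.

p(z) = z^3 -3·z^2 + z -203.


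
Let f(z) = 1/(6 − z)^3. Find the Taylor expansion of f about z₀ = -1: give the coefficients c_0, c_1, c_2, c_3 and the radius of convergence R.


Let w = z − z₀, so z = z₀ + w.
Then 6 − z = 6 − (z₀ + w) = (6 − z₀) − w = 7 − w.
f(z) = 1/(7 − w)^3 = (1/(7)^3) · (1 − w/(7))^{−3}.
By the binomial series (1−u)^{−3} = Σ_{n≥0} C(n+2, 2) u^n for |u|<1, with u = w/(7):
  c_n = C(n+2, 2) / (7)^(n+3).
  c_0 = 1/(7)^3 = 1/343.
  c_1 = 3/(7)^4 = 3/2401.
  c_2 = 6/(7)^5 = 6/16807.
  c_3 = 10/(7)^6 = 10/117649.
The series is valid for |w/d| < 1, i.e. |z − z₀| < |d|.
Radius of convergence: R = |6 − z₀| = |7| = 7 (distance from z₀ to the singularity z = 6).

c_0 = 1/343, c_1 = 3/2401, c_2 = 6/16807, c_3 = 10/117649; R = 7.


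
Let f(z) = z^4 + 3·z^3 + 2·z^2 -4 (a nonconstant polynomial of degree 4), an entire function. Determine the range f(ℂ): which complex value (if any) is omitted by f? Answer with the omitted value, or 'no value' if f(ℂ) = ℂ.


Little Picard bounds the complement of f(ℂ) to at most one point.
For every w ∈ ℂ, the equation p(z) − w = 0 is a nonconstant polynomial in z and hence has at least one root by the fundamental theorem of algebra. So p is surjective onto ℂ, omitting no value.

Omitted value: no value.


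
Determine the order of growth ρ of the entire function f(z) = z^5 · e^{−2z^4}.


M(r) = max_{|z|=r} |1|·|z|^5·|e^{−2z^4}| = 1·r^5 · e^{2r^4} (the factors attain their maxima compatibly on |z|=r). Then log M(r) = log 1 + 5·log r + 2r^4, dominated by the last term, so log log M(r) ~ 4·log r. The polynomial factor 1z^5 contributes only a log r term and does not affect the order. ρ = 4.
Therefore ρ = 4.

Order ρ = 4.


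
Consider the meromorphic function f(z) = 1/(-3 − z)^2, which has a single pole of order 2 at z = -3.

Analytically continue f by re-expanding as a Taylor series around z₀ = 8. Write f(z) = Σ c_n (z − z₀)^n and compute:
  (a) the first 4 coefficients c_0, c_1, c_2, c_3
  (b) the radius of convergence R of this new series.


Let w = z − z₀, so z = z₀ + w.
Then -3 − z = -3 − (z₀ + w) = (-3 − z₀) − w = -11 − w.
f(z) = 1/(-11 − w)^2 = (1/(-11)^2) · (1 − w/(-11))^{−2}.
By the binomial series (1−u)^{−2} = Σ_{n≥0} C(n+1, 1) u^n for |u|<1, with u = w/(-11):
  c_n = C(n+1, 1) / (-11)^(n+2).
  c_0 = 1/(-11)^2 = 1/121.
  c_1 = 2/(-11)^3 = -2/1331.
  c_2 = 3/(-11)^4 = 3/14641.
  c_3 = 4/(-11)^5 = -4/161051.
The series is valid for |w/d| < 1, i.e. |z − z₀| < |d|.
Radius of convergence: R = |-3 − z₀| = |-11| = 11 (distance from z₀ to the singularity z = -3).

c_0 = 1/121, c_1 = -2/1331, c_2 = 3/14641, c_3 = -4/161051; R = 11.


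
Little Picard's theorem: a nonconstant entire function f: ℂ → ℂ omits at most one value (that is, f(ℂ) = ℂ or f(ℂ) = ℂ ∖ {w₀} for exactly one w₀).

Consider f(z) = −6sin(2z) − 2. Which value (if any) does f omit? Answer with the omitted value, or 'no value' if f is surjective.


Little Picard bounds the complement of f(ℂ) to at most one point.
sin is entire and surjective onto ℂ: for every w ∈ ℂ, sin(ζ) = w has a solution ζ ∈ ℂ (e.g., via the complex inverse arcsin). With ζ = 2z this gives z = ζ/(2). Then -6·sin(2z) takes every value in -6·ℂ = ℂ, and adding -2 is a bijection of ℂ. So f is surjective and omits no value. (Note: only on the real line is sin bounded by [−1, 1].)

Omitted value: no value.


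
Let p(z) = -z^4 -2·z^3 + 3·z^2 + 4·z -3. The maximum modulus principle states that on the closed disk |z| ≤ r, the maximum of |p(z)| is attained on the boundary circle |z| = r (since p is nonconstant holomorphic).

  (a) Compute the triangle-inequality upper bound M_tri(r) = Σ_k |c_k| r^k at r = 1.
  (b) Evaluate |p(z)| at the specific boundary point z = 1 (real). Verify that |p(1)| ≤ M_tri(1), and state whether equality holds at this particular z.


Coefficients: c_0 = -3, c_1 = 4, c_2 = 3, c_3 = -2, c_4 = -1. Radius r = 1.
Part (a). Triangle bound: M_tri(r) = Σ_k |c_k| r^k
  = |-3|·1^0 + |4|·1^1 + |3|·1^2 + |-2|·1^3 + |-1|·1^4
  = 3 + 4 + 3 + 2 + 1 = 13.
This bounds M(r) := max_{|z|=r} |p(z)| from above; equality holds iff all terms c_k z^k can be made to align in phase at a single z on |z|=r.
Part (b). At z = 1 (real, on the circle |z| = r):
  p(1) = (-3)·1^0 + (4)·1^1 + (3)·1^2 + (-2)·1^3 + (-1)·1^4 = 1.
  |p(1)| = 1.
Check: |p(1)| = 1 ≤ 13 = M_tri(1). ✓ Equality does not hold at z = 1 (the coefficients have mixed signs, so the terms do not all align in phase there).

M_tri(1) = 13; |p(1)| = 1; equality at z=1: no.


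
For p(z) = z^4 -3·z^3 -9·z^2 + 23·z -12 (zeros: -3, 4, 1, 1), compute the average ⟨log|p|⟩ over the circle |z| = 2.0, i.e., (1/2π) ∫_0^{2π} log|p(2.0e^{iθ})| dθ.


Zeros: -3, 1, 1, 4; r = 2.0.
Inside |z| < r: 1, 1. Outside (|z| ≥ r): -3, 4.
p(0) = -12, so log|p(0)| = log(12) = 2.4849.
Apply Jensen: I(r) = log|p(0)| + Σ_k log(r/|z_k|), summed over zeros inside |z| < r.
  log(r/|z_k|) for z_k = 1: log(2.0/1) = 0.6931
  log(r/|z_k|) for z_k = 1: log(2.0/1) = 0.6931
  Outside zeros (-3, 4) contribute nothing to the Jensen sum.
Sum over inside zeros: 1.3863.
I(r) = log|p(0)| + (inside sum) = 2.4849 + 1.3863 = 3.8712.
Note: since some zeros are outside |z| ≤ r, the simplified n·log(r) form does NOT apply — only the inside zeros contribute.

I(r) ≈ 3.8712.


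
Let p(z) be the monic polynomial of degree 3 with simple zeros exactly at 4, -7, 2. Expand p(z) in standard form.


The polynomial is p(z) = ∏_{α ∈ S} (z − α), where S = {4, -7, 2}.
Expanding the product yields: p(z) = z^3 + z^2 -34·z + 56.
The resulting polynomial has degree 3 and real coefficients as required.

p(z) = z^3 + z^2 -34·z + 56.


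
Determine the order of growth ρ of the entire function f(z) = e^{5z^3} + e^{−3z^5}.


Each summand is entire of order 3 and 5 respectively (as in the single-exponential case). The order of a sum is at most the max of the orders, so ρ ≤ 5. For the lower bound: on |z|=r choose arg z so that -3z^5 is real positive; then |e^{-3z^5}| = e^{3r^5} while |e^{5z^3}| ≤ e^{5r^3} = o(e^{3r^5}). So |f| ≥ e^{3r^5}(1 − o(1)) and ρ ≥ 5. Hence ρ = max(3, 5) = 5.
Therefore ρ = 5.

Order ρ = 5.


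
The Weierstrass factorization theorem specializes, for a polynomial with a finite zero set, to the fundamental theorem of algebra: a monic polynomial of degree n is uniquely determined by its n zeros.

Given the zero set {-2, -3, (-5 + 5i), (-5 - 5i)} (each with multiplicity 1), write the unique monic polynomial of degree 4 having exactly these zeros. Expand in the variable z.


The polynomial is p(z) = ∏_{α ∈ S} (z − α), where S = {-2, -3, (-5 + 5i), (-5 - 5i)}.
Expanding the product yields: p(z) = z^4 + 15·z^3 + 106·z^2 + 310·z + 300.
Note conjugate pairs combine to real quadratics: (z − (-5+5i))(z − (-5−5i)) = z² + 10z + 50.
The resulting polynomial has degree 4 and real coefficients as required.

p(z) = z^4 + 15·z^3 + 106·z^2 + 310·z + 300.


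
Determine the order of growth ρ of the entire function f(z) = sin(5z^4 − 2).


Write sin(w) = (e^{iw} ± e^{−iw})/(2 or 2i), so |sin(w)| ≤ e^{|w|}. With w = 5z^4 − 2, |w| ≤ 5r^4 + 2 on |z|=r, giving M(r) ≤ e^{5r^4 + 2} and ρ ≤ 4. For the lower bound, choose z on |z|=r with 5z^4 purely imaginary of modulus 5r^4; then |sin(5z^4 − 2)| grows like e^{5r^4}/2, so ρ ≥ 4. Hence ρ = 4.
Therefore ρ = 4.

Order ρ = 4.


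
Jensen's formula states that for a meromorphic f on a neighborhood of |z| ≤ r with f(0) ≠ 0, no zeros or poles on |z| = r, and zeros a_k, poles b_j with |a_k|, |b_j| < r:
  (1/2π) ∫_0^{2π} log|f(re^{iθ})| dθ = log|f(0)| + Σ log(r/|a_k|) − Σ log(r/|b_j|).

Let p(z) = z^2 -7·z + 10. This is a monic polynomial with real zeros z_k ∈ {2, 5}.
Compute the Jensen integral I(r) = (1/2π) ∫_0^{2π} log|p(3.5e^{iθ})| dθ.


Zeros: 2, 5; r = 3.5.
Inside |z| < r: 2. Outside (|z| ≥ r): 5.
p(0) = 10, so log|p(0)| = log(10) = 2.3026.
Apply Jensen: I(r) = log|p(0)| + Σ_k log(r/|z_k|), summed over zeros inside |z| < r.
  log(r/|z_k|) for z_k = 2: log(3.5/2) = 0.5596
  Outside zeros (5) contribute nothing to the Jensen sum.
Sum over inside zeros: 0.5596.
I(r) = log|p(0)| + (inside sum) = 2.3026 + 0.5596 = 2.8622.
Note: since some zeros are outside |z| ≤ r, the simplified n·log(r) form does NOT apply — only the inside zeros contribute.

I(r) ≈ 2.8622.


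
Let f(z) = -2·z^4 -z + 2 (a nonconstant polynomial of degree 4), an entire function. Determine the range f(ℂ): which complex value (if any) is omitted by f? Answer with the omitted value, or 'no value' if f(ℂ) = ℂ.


Little Picard bounds the complement of f(ℂ) to at most one point.
For every w ∈ ℂ, the equation p(z) − w = 0 is a nonconstant polynomial in z and hence has at least one root by the fundamental theorem of algebra. So p is surjective onto ℂ, omitting no value.

Omitted value: no value.


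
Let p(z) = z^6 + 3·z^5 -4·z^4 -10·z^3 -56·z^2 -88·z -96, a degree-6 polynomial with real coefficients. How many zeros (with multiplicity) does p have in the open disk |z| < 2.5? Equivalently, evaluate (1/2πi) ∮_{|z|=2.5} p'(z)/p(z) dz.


The zeros of p are: -4, 3, (-1 + 1i), (-1 - 1i), (0 + 2i), (0 - 2i).
Their magnitudes are: 4, 3, 1.414, 1.414, 2, 2.
Zeros with |z| < R = 2.5: (-1 + 1i), (-1 - 1i), (0 + 2i), (0 - 2i).
Count = 4.
By the argument principle, (1/2πi) ∮_{|z|=R} p'(z)/p(z) dz equals exactly this count.

Number of zeros inside |z| < 2.5: 4.


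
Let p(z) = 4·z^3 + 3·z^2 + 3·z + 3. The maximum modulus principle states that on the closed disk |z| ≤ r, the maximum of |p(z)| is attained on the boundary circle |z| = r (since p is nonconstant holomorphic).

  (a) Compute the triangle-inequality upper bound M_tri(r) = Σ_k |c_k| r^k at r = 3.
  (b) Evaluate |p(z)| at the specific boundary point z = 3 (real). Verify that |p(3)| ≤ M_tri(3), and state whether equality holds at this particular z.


Coefficients: c_0 = 3, c_1 = 3, c_2 = 3, c_3 = 4. Radius r = 3.
Part (a). Triangle bound: M_tri(r) = Σ_k |c_k| r^k
  = |3|·3^0 + |3|·3^1 + |3|·3^2 + |4|·3^3
  = 3 + 9 + 27 + 108 = 147.
This bounds M(r) := max_{|z|=r} |p(z)| from above; equality holds iff all terms c_k z^k can be made to align in phase at a single z on |z|=r.
Part (b). At z = 3 (real, on the circle |z| = r):
  p(3) = (3)·3^0 + (3)·3^1 + (3)·3^2 + (4)·3^3 = 147.
  |p(3)| = 147.
Since all nonzero coefficients share the same sign, |p(3)| = 147 = M_tri(3); the triangle bound is attained at z = 3, so in fact M(r) = 147.

M_tri(3) = 147; |p(3)| = 147; equality at z=3: yes.


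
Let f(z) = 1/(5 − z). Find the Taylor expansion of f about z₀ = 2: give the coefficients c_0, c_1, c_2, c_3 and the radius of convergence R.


Let w = z − z₀, so z = z₀ + w.
Then 5 − z = 5 − (z₀ + w) = (5 − z₀) − w = 3 − w.
f(z) = 1/(3 − w) = (1/(3)) · 1/(1 − w/(3)) = Σ_{n≥0} w^n / (3)^(n+1).
So c_n = 1/(3)^(n+1):
  c_0 = 1/(3)^1 = 1/3.
  c_1 = 1/(3)^2 = 1/9.
  c_2 = 1/(3)^3 = 1/27.
  c_3 = 1/(3)^4 = 1/81.
The series is valid for |w/d| < 1, i.e. |z − z₀| < |d|.
Radius of convergence: R = |5 − z₀| = |3| = 3 (distance from z₀ to the singularity z = 5).

c_0 = 1/3, c_1 = 1/9, c_2 = 1/27, c_3 = 1/81; R = 3.


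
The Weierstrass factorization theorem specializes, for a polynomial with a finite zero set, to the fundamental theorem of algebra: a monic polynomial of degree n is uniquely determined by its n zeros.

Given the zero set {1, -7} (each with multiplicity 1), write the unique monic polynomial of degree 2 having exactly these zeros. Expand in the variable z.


The polynomial is p(z) = ∏_{α ∈ S} (z − α), where S = {1, -7}.
Expanding the product yields: p(z) = z^2 + 6·z -7.
The resulting polynomial has degree 2 and real coefficients as required.

p(z) = z^2 + 6·z -7.


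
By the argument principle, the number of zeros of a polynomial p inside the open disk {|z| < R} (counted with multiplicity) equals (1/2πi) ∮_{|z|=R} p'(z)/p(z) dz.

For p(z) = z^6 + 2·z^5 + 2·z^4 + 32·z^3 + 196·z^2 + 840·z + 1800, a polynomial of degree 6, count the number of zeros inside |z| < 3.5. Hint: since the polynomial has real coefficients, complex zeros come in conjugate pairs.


The zeros of p are: (-1 + 3i), (-1 - 3i), (3 + 3i), (3 - 3i), (-3 + 1i), (-3 - 1i).
Their magnitudes are: 3.162, 3.162, 4.243, 4.243, 3.162, 3.162.
Zeros with |z| < R = 3.5: (-1 + 3i), (-1 - 3i), (-3 + 1i), (-3 - 1i).
Count = 4.
By the argument principle, (1/2πi) ∮_{|z|=R} p'(z)/p(z) dz equals exactly this count.

Number of zeros inside |z| < 3.5: 4.


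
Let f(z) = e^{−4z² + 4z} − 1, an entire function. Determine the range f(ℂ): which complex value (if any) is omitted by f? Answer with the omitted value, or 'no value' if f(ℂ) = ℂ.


Little Picard bounds the complement of f(ℂ) to at most one point.
The exponent g(z) = −4z² + 4z is a nonconstant polynomial, hence surjective onto ℂ. So e^{g(z)} takes every value in {e^w : w ∈ ℂ} = ℂ ∖ {0}. Adding -1 shifts the range to ℂ ∖ {-1}. f omits exactly -1.

Omitted value: -1.


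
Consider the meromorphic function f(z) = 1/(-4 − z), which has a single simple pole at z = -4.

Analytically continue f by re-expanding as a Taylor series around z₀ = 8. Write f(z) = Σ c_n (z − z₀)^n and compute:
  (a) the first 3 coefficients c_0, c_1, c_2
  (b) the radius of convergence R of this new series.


Let w = z − z₀, so z = z₀ + w.
Then -4 − z = -4 − (z₀ + w) = (-4 − z₀) − w = -12 − w.
f(z) = 1/(-12 − w) = (1/(-12)) · 1/(1 − w/(-12)) = Σ_{n≥0} w^n / (-12)^(n+1).
So c_n = 1/(-12)^(n+1):
  c_0 = 1/(-12)^1 = -1/12.
  c_1 = 1/(-12)^2 = 1/144.
  c_2 = 1/(-12)^3 = -1/1728.
The series is valid for |w/d| < 1, i.e. |z − z₀| < |d|.
Radius of convergence: R = |-4 − z₀| = |-12| = 12 (distance from z₀ to the singularity z = -4).

c_0 = -1/12, c_1 = 1/144, c_2 = -1/1728; R = 12.


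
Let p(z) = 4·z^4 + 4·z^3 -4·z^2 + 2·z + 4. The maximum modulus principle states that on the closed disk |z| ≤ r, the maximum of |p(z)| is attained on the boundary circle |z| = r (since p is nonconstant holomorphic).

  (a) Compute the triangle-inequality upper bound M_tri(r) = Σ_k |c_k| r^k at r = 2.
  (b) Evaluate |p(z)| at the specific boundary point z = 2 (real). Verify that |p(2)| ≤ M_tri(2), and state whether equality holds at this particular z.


Coefficients: c_0 = 4, c_1 = 2, c_2 = -4, c_3 = 4, c_4 = 4. Radius r = 2.
Part (a). Triangle bound: M_tri(r) = Σ_k |c_k| r^k
  = |4|·2^0 + |2|·2^1 + |-4|·2^2 + |4|·2^3 + |4|·2^4
  = 4 + 4 + 16 + 32 + 64 = 120.
This bounds M(r) := max_{|z|=r} |p(z)| from above; equality holds iff all terms c_k z^k can be made to align in phase at a single z on |z|=r.
Part (b). At z = 2 (real, on the circle |z| = r):
  p(2) = (4)·2^0 + (2)·2^1 + (-4)·2^2 + (4)·2^3 + (4)·2^4 = 88.
  |p(2)| = 88.
Check: |p(2)| = 88 ≤ 120 = M_tri(2). ✓ Equality does not hold at z = 2 (the coefficients have mixed signs, so the terms do not all align in phase there).

M_tri(2) = 120; |p(2)| = 88; equality at z=2: no.


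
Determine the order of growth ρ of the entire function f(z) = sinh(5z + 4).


sinh(w) is a linear combination of e^{iw} and e^{−iw} (or e^w, e^{−w} in the hyperbolic case), so |sinh(w)| ≤ e^{|w|}. With w = 5z + 4, |w| ≤ 5|z| + 4 = 5r + 4 on |z| = r, giving M(r) ≤ e^{5r + 4}, so ρ ≤ 1. On a suitable ray (z = it for sin/cos; z = t for sinh/cosh, t real → ∞), |sinh(5z + 4)| grows like e^{5|t|}/2, so ρ ≥ 1. Hence ρ = 1.
Therefore ρ = 1.

Order ρ = 1.


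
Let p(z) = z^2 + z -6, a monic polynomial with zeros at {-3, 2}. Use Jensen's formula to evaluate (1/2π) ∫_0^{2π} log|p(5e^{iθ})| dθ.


Zeros: -3, 2; r = 5.
Inside |z| < r: -3, 2. Outside (|z| ≥ r): ∅.
p(0) = -6, so log|p(0)| = log(6) = 1.7918.
Apply Jensen: I(r) = log|p(0)| + Σ_k log(r/|z_k|), summed over zeros inside |z| < r.
  log(r/|z_k|) for z_k = -3: log(5/3) = 0.5108
  log(r/|z_k|) for z_k = 2: log(5/2) = 0.9163
Sum over inside zeros: 1.4271.
I(r) = log|p(0)| + (inside sum) = 1.7918 + 1.4271 = 3.2189.
Closed form (all zeros inside, monic): I(r) = n·log(r) = 2·log(5) = 3.2189. ✓

I(r) ≈ 3.2189.


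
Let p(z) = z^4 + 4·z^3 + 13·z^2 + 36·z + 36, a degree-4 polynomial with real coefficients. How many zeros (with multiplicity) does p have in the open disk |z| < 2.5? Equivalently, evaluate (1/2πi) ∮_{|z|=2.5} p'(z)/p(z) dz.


The zeros of p are: -2, (0 + 3i), (0 - 3i), -2.
Their magnitudes are: 2, 3, 3, 2.
Zeros with |z| < R = 2.5: -2, -2.
Count = 2.
By the argument principle, (1/2πi) ∮_{|z|=R} p'(z)/p(z) dz equals exactly this count.

Number of zeros inside |z| < 2.5: 2.


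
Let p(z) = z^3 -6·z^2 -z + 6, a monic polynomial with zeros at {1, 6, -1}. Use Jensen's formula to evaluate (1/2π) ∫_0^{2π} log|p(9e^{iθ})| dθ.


Zeros: -1, 1, 6; r = 9.
Inside |z| < r: -1, 1, 6. Outside (|z| ≥ r): ∅.
p(0) = 6, so log|p(0)| = log(6) = 1.7918.
Apply Jensen: I(r) = log|p(0)| + Σ_k log(r/|z_k|), summed over zeros inside |z| < r.
  log(r/|z_k|) for z_k = 1: log(9/1) = 2.1972
  log(r/|z_k|) for z_k = 6: log(9/6) = 0.4055
  log(r/|z_k|) for z_k = -1: log(9/1) = 2.1972
Sum over inside zeros: 4.7999.
I(r) = log|p(0)| + (inside sum) = 1.7918 + 4.7999 = 6.5917.
Closed form (all zeros inside, monic): I(r) = n·log(r) = 3·log(9) = 6.5917. ✓

I(r) ≈ 6.5917.


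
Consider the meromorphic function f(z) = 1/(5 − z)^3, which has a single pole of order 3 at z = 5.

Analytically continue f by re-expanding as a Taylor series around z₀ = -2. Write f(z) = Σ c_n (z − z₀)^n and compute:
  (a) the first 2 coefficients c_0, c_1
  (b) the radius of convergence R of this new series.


Let w = z − z₀, so z = z₀ + w.
Then 5 − z = 5 − (z₀ + w) = (5 − z₀) − w = 7 − w.
f(z) = 1/(7 − w)^3 = (1/(7)^3) · (1 − w/(7))^{−3}.
By the binomial series (1−u)^{−3} = Σ_{n≥0} C(n+2, 2) u^n for |u|<1, with u = w/(7):
  c_n = C(n+2, 2) / (7)^(n+3).
  c_0 = 1/(7)^3 = 1/343.
  c_1 = 3/(7)^4 = 3/2401.
The series is valid for |w/d| < 1, i.e. |z − z₀| < |d|.
Radius of convergence: R = |5 − z₀| = |7| = 7 (distance from z₀ to the singularity z = 5).

c_0 = 1/343, c_1 = 3/2401; R = 7.


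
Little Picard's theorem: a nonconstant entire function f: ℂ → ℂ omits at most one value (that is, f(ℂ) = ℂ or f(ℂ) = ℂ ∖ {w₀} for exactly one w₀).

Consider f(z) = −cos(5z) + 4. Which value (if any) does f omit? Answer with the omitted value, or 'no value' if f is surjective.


Little Picard bounds the complement of f(ℂ) to at most one point.
cos is entire and surjective onto ℂ: for every w ∈ ℂ, cos(ζ) = w has a solution ζ ∈ ℂ (e.g., via the complex inverse arccos). With ζ = 5z this gives z = ζ/(5). Then -1·cos(5z) takes every value in -1·ℂ = ℂ, and adding 4 is a bijection of ℂ. So f is surjective and omits no value. (Note: only on the real line is cos bounded by [−1, 1].)

Omitted value: no value.


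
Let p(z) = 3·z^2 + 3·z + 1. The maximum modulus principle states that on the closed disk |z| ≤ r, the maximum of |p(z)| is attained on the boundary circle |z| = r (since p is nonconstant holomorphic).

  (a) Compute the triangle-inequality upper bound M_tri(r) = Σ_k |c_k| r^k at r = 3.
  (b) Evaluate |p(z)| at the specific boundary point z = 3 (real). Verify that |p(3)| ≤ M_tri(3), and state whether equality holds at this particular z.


Coefficients: c_0 = 1, c_1 = 3, c_2 = 3. Radius r = 3.
Part (a). Triangle bound: M_tri(r) = Σ_k |c_k| r^k
  = |1|·3^0 + |3|·3^1 + |3|·3^2
  = 1 + 9 + 27 = 37.
This bounds M(r) := max_{|z|=r} |p(z)| from above; equality holds iff all terms c_k z^k can be made to align in phase at a single z on |z|=r.
Part (b). At z = 3 (real, on the circle |z| = r):
  p(3) = (1)·3^0 + (3)·3^1 + (3)·3^2 = 37.
  |p(3)| = 37.
Since all nonzero coefficients share the same sign, |p(3)| = 37 = M_tri(3); the triangle bound is attained at z = 3, so in fact M(r) = 37.

M_tri(3) = 37; |p(3)| = 37; equality at z=3: yes.
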